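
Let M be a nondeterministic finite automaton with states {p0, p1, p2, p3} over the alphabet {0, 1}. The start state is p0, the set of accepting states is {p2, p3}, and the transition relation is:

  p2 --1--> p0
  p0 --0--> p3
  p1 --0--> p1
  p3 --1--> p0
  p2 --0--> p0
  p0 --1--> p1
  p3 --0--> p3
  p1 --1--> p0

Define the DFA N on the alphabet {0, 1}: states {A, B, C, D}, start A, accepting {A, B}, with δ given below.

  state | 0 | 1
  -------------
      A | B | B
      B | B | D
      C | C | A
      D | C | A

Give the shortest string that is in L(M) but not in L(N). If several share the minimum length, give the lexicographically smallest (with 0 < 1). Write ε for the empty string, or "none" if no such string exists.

The string 010 is accepted by M but not by N.
No shorter string lies in the difference, and 010 is the lexicographically first length-3 string in L(M) \ L(N).

010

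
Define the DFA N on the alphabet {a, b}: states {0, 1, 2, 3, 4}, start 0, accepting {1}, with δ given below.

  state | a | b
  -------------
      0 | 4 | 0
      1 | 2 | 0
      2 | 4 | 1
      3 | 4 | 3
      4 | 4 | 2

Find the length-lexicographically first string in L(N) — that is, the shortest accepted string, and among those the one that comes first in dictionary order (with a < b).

A breadth-first search from 0 reaches an accepting state first via the path 0 → 4 → 2 → 1 on input abb.
No string of length < 3 is accepted (BFS exhausts all shorter strings without reaching an accepting state), and abb is the lexicographically least accepting string of length 3.

abb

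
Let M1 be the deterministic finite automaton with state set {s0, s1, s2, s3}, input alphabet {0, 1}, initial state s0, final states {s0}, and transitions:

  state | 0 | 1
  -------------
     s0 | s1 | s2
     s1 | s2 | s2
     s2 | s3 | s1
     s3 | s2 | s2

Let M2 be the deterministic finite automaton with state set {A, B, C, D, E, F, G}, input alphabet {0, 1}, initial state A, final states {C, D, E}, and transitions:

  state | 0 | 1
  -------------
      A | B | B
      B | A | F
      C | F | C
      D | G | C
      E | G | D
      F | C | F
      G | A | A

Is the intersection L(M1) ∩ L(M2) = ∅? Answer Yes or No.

Exploring the product automaton M1 × M2 from the start pair (s0, A), following both machines on each input symbol, reaches 12 state pairs: (s0, A), (s1, B), (s2, B), (s2, A), (s2, F), (s3, A), (s1, F), (s3, B), (s3, C), (s2, C), (s3, F), (s1, C).
M1 accepts in {s0} and M2 accepts in {C, D, E}; no reachable pair has both components accepting, so no string drives both machines to acceptance simultaneously and L(M1) ∩ L(M2) = ∅.
So no string is accepted by both, and the intersection is empty.

Yes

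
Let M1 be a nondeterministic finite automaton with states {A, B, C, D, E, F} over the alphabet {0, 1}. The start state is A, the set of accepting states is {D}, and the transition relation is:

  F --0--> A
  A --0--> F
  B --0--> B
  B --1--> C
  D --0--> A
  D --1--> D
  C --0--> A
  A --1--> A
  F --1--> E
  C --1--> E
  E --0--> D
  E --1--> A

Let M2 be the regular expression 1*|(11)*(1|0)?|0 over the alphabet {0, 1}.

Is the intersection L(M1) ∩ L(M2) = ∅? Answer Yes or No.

Yes

Converting the expression M2 to a DFA (subset construction, then merging equivalent states) gives the minimal DFA with states {r0, r1, r2, r3}, start state r0, accepting states {r0, r1, r2} and transitions r0: 0→r1, 1→r2; r1: 0→r3, 1→r3; r2: 0→r3, 1→r0; r3: 0→r3, 1→r3.
Exploring the product automaton M1 × M2 from the start pair (A, r0), following both machines on each input symbol, reaches 7 state pairs: (A, r0), (F, r1), (A, r2), (A, r3), (E, r3), (F, r3), (D, r3).
M1 accepts in {D} and M2 accepts in {r0, r1, r2}; no reachable pair has both components accepting, so no string drives both machines to acceptance simultaneously and L(M1) ∩ L(M2) = ∅.
So no string is accepted by both, and the intersection is empty.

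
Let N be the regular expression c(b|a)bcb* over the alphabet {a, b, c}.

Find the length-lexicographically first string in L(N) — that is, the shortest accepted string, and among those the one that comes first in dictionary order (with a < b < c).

By inspection of the expression, no string of length less than 4 matches, and cabc is the lexicographically first match of length 4.

cabc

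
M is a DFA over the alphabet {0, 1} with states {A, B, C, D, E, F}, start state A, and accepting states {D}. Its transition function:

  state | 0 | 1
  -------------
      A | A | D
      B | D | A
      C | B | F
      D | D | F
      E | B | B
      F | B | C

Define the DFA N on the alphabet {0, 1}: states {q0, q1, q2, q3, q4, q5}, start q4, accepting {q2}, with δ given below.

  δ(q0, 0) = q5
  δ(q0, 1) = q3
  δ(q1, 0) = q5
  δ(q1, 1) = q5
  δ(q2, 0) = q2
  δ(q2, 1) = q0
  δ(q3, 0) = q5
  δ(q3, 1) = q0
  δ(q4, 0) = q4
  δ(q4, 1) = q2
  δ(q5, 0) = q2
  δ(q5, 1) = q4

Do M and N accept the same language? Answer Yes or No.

Yes

Exploring the product automaton M × N from the start pair (A, q4), following both machines on each input symbol, reaches 5 state pairs: (A, q4), (D, q2), (F, q0), (B, q5), (C, q3).
M accepts in {D} and N accepts in {q2}. In every reachable pair the two components are either both accepting — (D, q2) — or both non-accepting, so no string is accepted by exactly one of the machines: L(M) \ L(N) and L(N) \ L(M) are both empty.
Hence every string is accepted by M iff it is accepted by N, and the two languages coincide.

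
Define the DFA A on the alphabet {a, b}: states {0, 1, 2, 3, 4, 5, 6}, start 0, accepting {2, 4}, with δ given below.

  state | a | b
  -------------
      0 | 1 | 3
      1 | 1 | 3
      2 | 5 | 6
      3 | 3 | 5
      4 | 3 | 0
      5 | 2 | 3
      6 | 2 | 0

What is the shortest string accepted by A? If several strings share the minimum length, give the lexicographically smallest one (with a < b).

A breadth-first search from 0 reaches an accepting state first via the path 0 → 3 → 5 → 2 on input bba.
No string of length < 3 is accepted (BFS exhausts all shorter strings without reaching an accepting state), and bba is the lexicographically least accepting string of length 3.

bba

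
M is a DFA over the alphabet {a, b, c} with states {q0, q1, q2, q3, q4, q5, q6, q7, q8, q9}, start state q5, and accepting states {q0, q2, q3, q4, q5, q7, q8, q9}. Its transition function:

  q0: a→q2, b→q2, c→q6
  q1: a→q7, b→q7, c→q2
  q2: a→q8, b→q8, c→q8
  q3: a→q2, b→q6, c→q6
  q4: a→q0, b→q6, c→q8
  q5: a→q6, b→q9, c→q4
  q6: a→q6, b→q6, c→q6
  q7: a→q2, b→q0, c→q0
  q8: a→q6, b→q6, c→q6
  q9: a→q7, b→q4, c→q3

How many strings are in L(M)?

The useful subgraph on states {q0, q2, q3, q4, q5, q7, q8, q9} is acyclic, so L(M) is finite; the longest accepting path visits 6 useful states, giving maximum string length 5.
Counting accepting paths from q5 by length: 1 of length 0, 2 of length 1, 5 of length 2, 8 of length 3, 18 of length 4, 18 of length 5. Total 52.

52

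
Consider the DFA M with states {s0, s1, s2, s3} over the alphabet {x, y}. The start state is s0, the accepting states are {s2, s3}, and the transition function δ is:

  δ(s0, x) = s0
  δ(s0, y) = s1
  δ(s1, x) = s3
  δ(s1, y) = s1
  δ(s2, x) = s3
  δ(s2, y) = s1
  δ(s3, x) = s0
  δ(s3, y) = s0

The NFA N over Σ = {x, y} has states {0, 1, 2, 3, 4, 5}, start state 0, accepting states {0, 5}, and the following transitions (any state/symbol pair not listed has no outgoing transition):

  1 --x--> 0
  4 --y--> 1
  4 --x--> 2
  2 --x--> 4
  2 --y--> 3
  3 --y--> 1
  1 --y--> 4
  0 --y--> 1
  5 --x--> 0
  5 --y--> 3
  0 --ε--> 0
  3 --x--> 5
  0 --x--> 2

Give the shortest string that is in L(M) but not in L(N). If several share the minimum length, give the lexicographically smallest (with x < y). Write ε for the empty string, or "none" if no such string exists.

yyx

The string yyx is accepted by M but not by N.
No shorter string lies in the difference, and yyx is the lexicographically first length-3 string in L(M) \ L(N).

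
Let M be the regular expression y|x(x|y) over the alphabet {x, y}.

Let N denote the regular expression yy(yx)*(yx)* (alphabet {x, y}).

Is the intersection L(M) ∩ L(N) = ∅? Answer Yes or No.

Yes

Converting the expression M to a DFA (subset construction, then merging equivalent states) gives the minimal DFA with states {m0, m1, m2, m3}, start state m0, accepting states {m2} and transitions m0: x→m1, y→m2; m1: x→m2, y→m2; m2: x→m3, y→m3; m3: x→m3, y→m3.
Converting the expression N to a DFA (subset construction, then merging equivalent states) gives the minimal DFA with states {n0, n1, n2, n3, n4}, start state n0, accepting states {n3} and transitions n0: x→n1, y→n2; n1: x→n1, y→n1; n2: x→n1, y→n3; n3: x→n1, y→n4; n4: x→n3, y→n1.
Exploring the product automaton M × N from the start pair (m0, n0), following both machines on each input symbol, reaches 7 state pairs: (m0, n0), (m1, n1), (m2, n2), (m2, n1), (m3, n1), (m3, n3), (m3, n4).
M accepts in {m2} and N accepts in {n3}; no reachable pair has both components accepting, so no string drives both machines to acceptance simultaneously and L(M) ∩ L(N) = ∅.
So no string is accepted by both, and the intersection is empty.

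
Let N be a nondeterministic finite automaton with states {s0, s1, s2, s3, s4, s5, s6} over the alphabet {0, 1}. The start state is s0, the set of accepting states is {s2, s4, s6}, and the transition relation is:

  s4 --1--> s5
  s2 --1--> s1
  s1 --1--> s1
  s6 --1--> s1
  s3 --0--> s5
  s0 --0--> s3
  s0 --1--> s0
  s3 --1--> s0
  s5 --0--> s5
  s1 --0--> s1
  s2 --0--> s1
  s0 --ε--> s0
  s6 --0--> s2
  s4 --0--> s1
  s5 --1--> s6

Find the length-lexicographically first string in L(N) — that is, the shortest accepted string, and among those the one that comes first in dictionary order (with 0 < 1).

001

A breadth-first search from s0 reaches an accepting state first via the path s0 → s3 → s5 → s6 on input 001.
No string of length < 3 is accepted (BFS exhausts all shorter strings without reaching an accepting state), and 001 is the lexicographically least accepting string of length 3.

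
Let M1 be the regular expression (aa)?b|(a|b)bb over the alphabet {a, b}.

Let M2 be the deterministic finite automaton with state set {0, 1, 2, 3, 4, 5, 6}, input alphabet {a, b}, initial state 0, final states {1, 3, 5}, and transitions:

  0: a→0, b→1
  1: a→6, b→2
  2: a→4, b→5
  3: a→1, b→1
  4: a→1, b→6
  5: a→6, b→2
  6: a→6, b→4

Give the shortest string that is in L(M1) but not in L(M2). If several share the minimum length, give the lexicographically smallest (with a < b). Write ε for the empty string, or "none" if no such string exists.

The string abb is accepted by M1 but not by M2.
No shorter string lies in the difference, and abb is the lexicographically first length-3 string in L(M1) \ L(M2).

abb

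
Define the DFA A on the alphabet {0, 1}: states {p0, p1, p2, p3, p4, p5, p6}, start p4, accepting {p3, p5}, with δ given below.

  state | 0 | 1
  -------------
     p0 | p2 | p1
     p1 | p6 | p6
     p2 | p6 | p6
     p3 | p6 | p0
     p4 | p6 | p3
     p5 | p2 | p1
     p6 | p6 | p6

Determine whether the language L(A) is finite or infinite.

finite

The useful states (reachable from p4 and able to reach an accepting state) are {p3, p4}.
Restricted to these states the transition graph has no cycle, so every accepting path has bounded length and L is finite.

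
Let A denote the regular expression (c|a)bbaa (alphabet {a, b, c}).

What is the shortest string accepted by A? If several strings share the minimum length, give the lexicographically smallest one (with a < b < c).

By inspection of the expression, no string of length less than 5 matches, and abbaa is the lexicographically first match of length 5.

abbaa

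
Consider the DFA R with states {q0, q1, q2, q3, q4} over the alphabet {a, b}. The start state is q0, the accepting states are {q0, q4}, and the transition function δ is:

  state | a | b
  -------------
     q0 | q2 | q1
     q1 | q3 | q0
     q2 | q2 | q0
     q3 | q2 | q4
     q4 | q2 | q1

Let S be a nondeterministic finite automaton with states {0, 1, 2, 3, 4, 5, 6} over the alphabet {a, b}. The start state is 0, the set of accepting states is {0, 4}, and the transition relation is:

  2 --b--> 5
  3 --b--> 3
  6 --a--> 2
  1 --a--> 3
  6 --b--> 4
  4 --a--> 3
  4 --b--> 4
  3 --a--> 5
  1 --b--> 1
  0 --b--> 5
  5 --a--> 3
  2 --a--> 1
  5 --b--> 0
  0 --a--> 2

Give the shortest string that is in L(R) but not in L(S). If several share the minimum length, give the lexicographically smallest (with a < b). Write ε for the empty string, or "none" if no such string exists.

ab

The string ab is accepted by R but not by S.
No shorter string lies in the difference, and ab is the lexicographically first length-2 string in L(R) \ L(S).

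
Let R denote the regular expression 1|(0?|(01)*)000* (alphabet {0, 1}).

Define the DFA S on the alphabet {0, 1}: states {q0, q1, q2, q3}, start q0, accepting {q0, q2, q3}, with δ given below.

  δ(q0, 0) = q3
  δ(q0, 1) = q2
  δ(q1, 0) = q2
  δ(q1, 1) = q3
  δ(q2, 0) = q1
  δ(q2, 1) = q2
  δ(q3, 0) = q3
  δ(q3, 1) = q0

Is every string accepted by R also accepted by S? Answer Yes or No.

Yes

Converting the expression R to a DFA (subset construction, then merging equivalent states) gives the minimal DFA with states {r0, r1, r2, r3, r4, r5}, start state r0, accepting states {r2, r3} and transitions r0: 0→r1, 1→r2; r1: 0→r3, 1→r4; r2: 0→r5, 1→r5; r3: 0→r3, 1→r5; r4: 0→r1, 1→r5; r5: 0→r5, 1→r5.
Exploring the product automaton R × S from the start pair (r0, q0), following both machines on each input symbol, reaches 9 state pairs: (r0, q0), (r1, q3), (r2, q2), (r3, q3), (r4, q0), (r5, q1), (r5, q2), (r5, q0), (r5, q3).
R accepts in {r2, r3} and S accepts in {q0, q2, q3}. The reachable pairs whose R-component is accepting are (r2, q2), (r3, q3); in each of them the S-component is accepting too, so the product for L(R) \ L(S) (R-component accepting, S-component rejecting) has no reachable accepting pair and the difference is empty.
Hence every string in L(R) is also in L(S).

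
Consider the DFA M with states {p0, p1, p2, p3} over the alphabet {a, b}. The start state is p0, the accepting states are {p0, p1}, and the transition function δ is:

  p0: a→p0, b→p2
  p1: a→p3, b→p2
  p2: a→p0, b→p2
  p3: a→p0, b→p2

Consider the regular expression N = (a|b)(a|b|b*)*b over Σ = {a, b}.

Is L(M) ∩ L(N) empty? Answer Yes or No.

Yes

Converting the expression N to a DFA (subset construction, then merging equivalent states) gives the minimal DFA with states {n0, n1, n2}, start state n0, accepting states {n2} and transitions n0: a→n1, b→n1; n1: a→n1, b→n2; n2: a→n1, b→n2.
Exploring the product automaton M × N from the start pair (p0, n0), following both machines on each input symbol, reaches 4 state pairs: (p0, n0), (p0, n1), (p2, n1), (p2, n2).
M accepts in {p0, p1} and N accepts in {n2}; no reachable pair has both components accepting, so no string drives both machines to acceptance simultaneously and L(M) ∩ L(N) = ∅.
So no string is accepted by both, and the intersection is empty.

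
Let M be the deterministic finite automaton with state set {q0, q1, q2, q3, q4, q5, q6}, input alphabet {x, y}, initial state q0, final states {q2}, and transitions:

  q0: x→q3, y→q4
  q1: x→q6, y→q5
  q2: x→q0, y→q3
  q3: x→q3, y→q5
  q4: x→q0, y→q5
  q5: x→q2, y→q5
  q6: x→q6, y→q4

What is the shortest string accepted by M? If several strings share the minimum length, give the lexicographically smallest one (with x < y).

A breadth-first search from q0 reaches an accepting state first via the path q0 → q3 → q5 → q2 on input xyx.
No string of length < 3 is accepted (BFS exhausts all shorter strings without reaching an accepting state), and xyx is the lexicographically least accepting string of length 3.

xyx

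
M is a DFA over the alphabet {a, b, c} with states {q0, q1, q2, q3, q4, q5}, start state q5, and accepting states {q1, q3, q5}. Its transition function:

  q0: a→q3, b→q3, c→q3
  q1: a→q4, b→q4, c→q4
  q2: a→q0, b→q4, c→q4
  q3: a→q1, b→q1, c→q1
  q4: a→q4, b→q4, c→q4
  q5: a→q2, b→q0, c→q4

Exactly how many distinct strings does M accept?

The useful subgraph on states {q0, q1, q2, q3, q5} is acyclic, so L(M) is finite; the longest accepting path visits 5 useful states, giving maximum string length 4.
Counting accepting paths from q5 by length: 1 of length 0, 3 of length 2, 12 of length 3, 9 of length 4. Total 25.

25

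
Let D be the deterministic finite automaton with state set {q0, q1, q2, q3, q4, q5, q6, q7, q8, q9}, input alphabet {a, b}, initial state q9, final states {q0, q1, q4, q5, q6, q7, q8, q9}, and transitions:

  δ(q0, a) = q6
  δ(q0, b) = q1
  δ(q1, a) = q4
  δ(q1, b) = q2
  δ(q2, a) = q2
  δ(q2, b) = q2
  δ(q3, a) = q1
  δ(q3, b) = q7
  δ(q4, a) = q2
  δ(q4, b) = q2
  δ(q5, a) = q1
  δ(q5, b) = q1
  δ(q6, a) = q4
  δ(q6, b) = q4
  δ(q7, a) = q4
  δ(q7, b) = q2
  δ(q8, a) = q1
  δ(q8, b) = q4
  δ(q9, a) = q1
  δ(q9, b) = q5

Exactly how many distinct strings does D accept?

8

The useful subgraph on states {q1, q4, q5, q9} is acyclic, so L(D) is finite; the longest accepting path visits 4 useful states, giving maximum string length 3.
Counting accepting paths from q9 by length: 1 of length 0, 2 of length 1, 3 of length 2, 2 of length 3. Total 8.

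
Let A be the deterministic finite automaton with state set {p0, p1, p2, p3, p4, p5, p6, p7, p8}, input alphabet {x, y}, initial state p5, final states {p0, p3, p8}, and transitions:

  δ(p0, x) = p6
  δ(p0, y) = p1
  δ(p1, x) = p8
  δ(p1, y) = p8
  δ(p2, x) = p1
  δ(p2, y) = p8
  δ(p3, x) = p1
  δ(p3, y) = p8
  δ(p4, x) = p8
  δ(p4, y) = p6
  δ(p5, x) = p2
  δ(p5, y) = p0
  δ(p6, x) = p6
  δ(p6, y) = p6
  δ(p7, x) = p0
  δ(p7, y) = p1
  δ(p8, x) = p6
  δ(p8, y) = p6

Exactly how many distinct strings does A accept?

The useful subgraph on states {p0, p1, p2, p5, p8} is acyclic, so L(A) is finite; the longest accepting path visits 4 useful states, giving maximum string length 3.
Counting accepting paths from p5 by length: 1 of length 1, 1 of length 2, 4 of length 3. Total 6.

6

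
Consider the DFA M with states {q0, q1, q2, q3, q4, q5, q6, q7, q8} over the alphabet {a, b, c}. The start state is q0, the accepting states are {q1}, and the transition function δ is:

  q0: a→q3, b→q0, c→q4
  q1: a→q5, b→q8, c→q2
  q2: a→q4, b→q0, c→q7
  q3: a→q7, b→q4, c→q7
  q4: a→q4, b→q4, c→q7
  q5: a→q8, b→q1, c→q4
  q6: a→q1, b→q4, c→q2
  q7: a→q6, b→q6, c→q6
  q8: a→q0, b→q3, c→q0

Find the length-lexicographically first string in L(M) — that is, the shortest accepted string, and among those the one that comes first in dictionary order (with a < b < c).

aaaa

A breadth-first search from q0 reaches an accepting state first via the path q0 → q3 → q7 → q6 → q1 on input aaaa.
No string of length < 4 is accepted (BFS exhausts all shorter strings without reaching an accepting state), and aaaa is the lexicographically least accepting string of length 4.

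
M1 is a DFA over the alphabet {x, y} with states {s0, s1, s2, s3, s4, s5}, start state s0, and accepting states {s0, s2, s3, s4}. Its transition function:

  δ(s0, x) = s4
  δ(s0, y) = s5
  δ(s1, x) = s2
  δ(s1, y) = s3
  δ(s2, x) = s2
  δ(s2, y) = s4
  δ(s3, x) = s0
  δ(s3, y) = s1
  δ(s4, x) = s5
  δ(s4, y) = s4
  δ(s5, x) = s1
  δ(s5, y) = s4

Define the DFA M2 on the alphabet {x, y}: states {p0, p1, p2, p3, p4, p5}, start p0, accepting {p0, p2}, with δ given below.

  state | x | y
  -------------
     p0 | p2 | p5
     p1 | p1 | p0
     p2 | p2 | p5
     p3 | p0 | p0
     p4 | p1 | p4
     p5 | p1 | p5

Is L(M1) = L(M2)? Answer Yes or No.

The string xy is accepted by M1 but rejected by M2.
So L(M1) ≠ L(M2).

No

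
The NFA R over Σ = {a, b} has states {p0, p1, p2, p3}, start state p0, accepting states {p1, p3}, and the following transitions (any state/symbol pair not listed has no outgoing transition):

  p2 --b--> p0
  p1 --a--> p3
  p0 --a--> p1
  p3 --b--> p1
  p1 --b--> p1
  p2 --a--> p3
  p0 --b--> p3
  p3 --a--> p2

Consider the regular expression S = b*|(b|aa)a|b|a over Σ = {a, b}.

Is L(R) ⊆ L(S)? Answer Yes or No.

The string aa is in L(R) but not in L(S).
So L(R) ⊄ L(S).

No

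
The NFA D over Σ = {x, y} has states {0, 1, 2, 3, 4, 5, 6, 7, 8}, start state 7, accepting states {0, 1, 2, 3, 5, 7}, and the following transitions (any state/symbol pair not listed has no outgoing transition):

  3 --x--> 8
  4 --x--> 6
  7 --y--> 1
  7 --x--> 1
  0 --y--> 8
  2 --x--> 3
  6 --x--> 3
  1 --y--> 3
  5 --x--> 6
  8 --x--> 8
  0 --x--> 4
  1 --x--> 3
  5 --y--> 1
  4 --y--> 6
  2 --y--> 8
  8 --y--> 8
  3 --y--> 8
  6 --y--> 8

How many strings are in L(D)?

7

The useful subgraph on states {1, 3, 7} is acyclic, so L(D) is finite; the longest accepting path visits 3 useful states, giving maximum string length 2.
Counting accepting paths from 7 by length: 1 of length 0, 2 of length 1, 4 of length 2. Total 7.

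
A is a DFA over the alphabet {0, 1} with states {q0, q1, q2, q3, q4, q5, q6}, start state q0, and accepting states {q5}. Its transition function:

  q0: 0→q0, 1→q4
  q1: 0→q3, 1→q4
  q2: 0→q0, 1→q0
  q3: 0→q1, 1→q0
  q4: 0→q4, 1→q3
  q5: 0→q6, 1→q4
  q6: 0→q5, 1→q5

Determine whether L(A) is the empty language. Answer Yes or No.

The states reachable from the start state are {q0, q1, q3, q4}.
None of the accepting states {q5} is reachable, so no string is accepted and L(A) = ∅.

Yes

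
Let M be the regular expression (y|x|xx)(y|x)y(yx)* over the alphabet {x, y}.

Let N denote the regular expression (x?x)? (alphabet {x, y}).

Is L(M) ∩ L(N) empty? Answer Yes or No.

Converting the expression M to a DFA (subset construction, then merging equivalent states) gives the minimal DFA with states {m0, m1, m2, m3, m4, m5, m6, m7, m8, m9}, start state m0, accepting states {m5, m7, m8} and transitions m0: x→m1, y→m2; m1: x→m3, y→m4; m2: x→m4, y→m4; m3: x→m4, y→m5; m4: x→m6, y→m7; m5: x→m6, y→m8; m6: x→m6, y→m6; m7: x→m6, y→m9; m8: x→m7, y→m9; m9: x→m7, y→m6.
Converting the expression N to a DFA (subset construction, then merging equivalent states) gives the minimal DFA with states {n0, n1, n2, n3}, start state n0, accepting states {n0, n1, n3} and transitions n0: x→n1, y→n2; n1: x→n3, y→n2; n2: x→n2, y→n2; n3: x→n2, y→n2.
Exploring the product automaton M × N from the start pair (m0, n0), following both machines on each input symbol, reaches 10 state pairs: (m0, n0), (m1, n1), (m2, n2), (m3, n3), (m4, n2), (m5, n2), (m6, n2), (m7, n2), (m8, n2), (m9, n2).
M accepts in {m5, m7, m8} and N accepts in {n0, n1, n3}; no reachable pair has both components accepting, so no string drives both machines to acceptance simultaneously and L(M) ∩ L(N) = ∅.
So no string is accepted by both, and the intersection is empty.

Yes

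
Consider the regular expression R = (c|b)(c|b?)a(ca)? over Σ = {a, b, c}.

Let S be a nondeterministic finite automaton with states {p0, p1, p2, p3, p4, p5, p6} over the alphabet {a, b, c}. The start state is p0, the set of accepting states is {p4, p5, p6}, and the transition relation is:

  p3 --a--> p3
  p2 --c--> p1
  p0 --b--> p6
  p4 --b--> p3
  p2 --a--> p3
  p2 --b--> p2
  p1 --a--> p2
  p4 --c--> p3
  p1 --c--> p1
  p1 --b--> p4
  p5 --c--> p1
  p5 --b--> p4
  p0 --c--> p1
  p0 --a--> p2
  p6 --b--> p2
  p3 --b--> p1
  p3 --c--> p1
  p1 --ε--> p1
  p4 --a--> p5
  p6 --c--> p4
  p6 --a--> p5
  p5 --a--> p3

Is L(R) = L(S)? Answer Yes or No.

No

The string ca is accepted by R but rejected by S.
So L(R) ≠ L(S).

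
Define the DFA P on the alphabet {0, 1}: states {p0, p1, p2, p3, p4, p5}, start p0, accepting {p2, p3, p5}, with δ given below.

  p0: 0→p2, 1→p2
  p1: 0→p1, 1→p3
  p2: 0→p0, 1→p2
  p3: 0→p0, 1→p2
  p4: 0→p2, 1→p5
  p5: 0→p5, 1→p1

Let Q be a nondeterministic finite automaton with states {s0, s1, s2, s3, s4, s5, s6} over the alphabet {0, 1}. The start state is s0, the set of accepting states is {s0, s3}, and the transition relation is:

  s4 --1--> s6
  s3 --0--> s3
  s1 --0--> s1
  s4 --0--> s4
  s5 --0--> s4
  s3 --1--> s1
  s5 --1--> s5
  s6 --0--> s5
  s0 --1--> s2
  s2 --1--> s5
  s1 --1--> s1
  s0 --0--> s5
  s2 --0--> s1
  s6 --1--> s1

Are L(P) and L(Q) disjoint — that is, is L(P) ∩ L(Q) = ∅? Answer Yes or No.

Exploring the product automaton P × Q from the start pair (p0, s0), following both machines on each input symbol, reaches 9 state pairs: (p0, s0), (p2, s5), (p2, s2), (p0, s4), (p0, s1), (p2, s4), (p2, s6), (p2, s1), (p0, s5).
P accepts in {p2, p3, p5} and Q accepts in {s0, s3}; no reachable pair has both components accepting, so no string drives both machines to acceptance simultaneously and L(P) ∩ L(Q) = ∅.
So no string is accepted by both, and the intersection is empty.

Yes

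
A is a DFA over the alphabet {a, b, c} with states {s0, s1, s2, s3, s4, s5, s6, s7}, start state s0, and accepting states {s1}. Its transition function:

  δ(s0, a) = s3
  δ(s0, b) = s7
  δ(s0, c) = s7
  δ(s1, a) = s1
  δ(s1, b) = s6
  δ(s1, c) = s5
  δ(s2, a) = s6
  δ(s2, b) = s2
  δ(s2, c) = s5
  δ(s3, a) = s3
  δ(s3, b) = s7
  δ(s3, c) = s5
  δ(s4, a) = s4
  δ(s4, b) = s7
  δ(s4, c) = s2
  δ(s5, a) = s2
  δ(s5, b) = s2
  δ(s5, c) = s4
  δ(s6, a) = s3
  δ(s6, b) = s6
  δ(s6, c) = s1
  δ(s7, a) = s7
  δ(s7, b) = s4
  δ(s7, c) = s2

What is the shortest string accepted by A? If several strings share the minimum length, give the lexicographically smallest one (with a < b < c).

bcac

A breadth-first search from s0 reaches an accepting state first via the path s0 → s7 → s2 → s6 → s1 on input bcac.
No string of length < 4 is accepted (BFS exhausts all shorter strings without reaching an accepting state), and bcac is the lexicographically least accepting string of length 4.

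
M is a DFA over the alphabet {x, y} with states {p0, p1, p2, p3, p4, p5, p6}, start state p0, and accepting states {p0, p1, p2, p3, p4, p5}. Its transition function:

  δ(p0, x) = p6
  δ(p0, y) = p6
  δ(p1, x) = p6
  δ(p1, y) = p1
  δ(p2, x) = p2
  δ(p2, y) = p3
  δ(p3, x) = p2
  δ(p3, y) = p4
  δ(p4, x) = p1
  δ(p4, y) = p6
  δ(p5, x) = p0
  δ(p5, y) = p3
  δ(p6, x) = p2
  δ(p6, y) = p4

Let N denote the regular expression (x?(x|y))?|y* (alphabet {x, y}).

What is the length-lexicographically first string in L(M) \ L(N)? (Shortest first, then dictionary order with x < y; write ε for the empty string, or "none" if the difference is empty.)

The string yx is accepted by M but not by N.
No shorter string lies in the difference, and yx is the lexicographically first length-2 string in L(M) \ L(N).

yx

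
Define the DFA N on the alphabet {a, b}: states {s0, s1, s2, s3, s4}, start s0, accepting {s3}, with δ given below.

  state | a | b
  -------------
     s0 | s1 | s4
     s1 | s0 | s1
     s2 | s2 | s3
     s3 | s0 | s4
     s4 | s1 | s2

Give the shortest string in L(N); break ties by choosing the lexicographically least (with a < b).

bbb

A breadth-first search from s0 reaches an accepting state first via the path s0 → s4 → s2 → s3 on input bbb.
No string of length < 3 is accepted (BFS exhausts all shorter strings without reaching an accepting state), and bbb is the lexicographically least accepting string of length 3.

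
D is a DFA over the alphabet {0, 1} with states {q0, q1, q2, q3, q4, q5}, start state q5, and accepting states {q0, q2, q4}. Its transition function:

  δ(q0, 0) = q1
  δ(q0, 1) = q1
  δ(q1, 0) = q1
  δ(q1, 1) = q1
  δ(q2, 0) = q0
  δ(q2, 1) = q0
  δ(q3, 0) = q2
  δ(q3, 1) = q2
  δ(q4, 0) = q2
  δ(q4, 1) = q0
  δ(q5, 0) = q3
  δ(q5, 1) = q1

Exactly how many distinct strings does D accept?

The useful subgraph on states {q0, q2, q3, q5} is acyclic, so L(D) is finite; the longest accepting path visits 4 useful states, giving maximum string length 3.
Counting accepting paths from q5 by length: 2 of length 2, 4 of length 3. Total 6.

6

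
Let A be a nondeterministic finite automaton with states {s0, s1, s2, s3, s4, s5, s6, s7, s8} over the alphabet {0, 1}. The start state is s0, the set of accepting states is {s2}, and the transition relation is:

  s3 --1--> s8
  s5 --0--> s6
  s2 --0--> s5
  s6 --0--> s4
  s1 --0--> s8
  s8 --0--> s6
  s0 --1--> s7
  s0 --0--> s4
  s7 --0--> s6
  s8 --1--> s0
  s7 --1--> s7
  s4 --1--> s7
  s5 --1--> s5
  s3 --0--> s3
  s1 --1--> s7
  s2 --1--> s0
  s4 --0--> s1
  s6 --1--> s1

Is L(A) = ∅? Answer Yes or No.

Yes

The states reachable from the start state are {s0, s1, s4, s6, s7, s8}.
None of the accepting states {s2} is reachable, so no string is accepted and L(A) = ∅.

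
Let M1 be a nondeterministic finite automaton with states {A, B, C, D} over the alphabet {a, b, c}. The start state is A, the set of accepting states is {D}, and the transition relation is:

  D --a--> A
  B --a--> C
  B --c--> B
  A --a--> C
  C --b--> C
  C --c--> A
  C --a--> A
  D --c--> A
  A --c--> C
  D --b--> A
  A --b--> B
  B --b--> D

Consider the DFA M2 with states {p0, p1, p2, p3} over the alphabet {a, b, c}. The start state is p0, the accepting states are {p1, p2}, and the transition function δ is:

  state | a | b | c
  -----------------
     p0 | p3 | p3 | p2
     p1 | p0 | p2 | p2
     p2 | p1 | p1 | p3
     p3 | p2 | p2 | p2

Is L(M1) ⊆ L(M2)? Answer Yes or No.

Yes

Exploring the product automaton M1 × M2 from the start pair (A, p0), following both machines on each input symbol, reaches 13 state pairs: (A, p0), (C, p3), (B, p3), (C, p2), (A, p2), (D, p2), (B, p2), (A, p1), (C, p1), (A, p3), (B, p1), (D, p1), (C, p0).
M1 accepts in {D} and M2 accepts in {p1, p2}. The reachable pairs whose M1-component is accepting are (D, p2), (D, p1); in each of them the M2-component is accepting too, so the product for L(M1) \ L(M2) (M1-component accepting, M2-component rejecting) has no reachable accepting pair and the difference is empty.
Hence every string in L(M1) is also in L(M2).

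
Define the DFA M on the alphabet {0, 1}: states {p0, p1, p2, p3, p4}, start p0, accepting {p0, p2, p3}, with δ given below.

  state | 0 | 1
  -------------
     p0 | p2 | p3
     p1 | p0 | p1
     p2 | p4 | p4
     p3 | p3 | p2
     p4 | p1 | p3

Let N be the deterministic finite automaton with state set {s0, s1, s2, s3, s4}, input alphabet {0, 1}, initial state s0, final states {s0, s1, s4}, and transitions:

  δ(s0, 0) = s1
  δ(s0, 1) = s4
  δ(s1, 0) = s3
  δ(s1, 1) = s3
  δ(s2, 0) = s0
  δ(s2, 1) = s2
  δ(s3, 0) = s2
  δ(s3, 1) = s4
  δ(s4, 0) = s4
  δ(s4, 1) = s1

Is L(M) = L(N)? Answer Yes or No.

Exploring the product automaton M × N from the start pair (p0, s0), following both machines on each input symbol, reaches 5 state pairs: (p0, s0), (p2, s1), (p3, s4), (p4, s3), (p1, s2).
M accepts in {p0, p2, p3} and N accepts in {s0, s1, s4}. In every reachable pair the two components are either both accepting — (p0, s0), (p2, s1), (p3, s4) — or both non-accepting, so no string is accepted by exactly one of the machines: L(M) \ L(N) and L(N) \ L(M) are both empty.
Hence every string is accepted by M iff it is accepted by N, and the two languages coincide.

Yes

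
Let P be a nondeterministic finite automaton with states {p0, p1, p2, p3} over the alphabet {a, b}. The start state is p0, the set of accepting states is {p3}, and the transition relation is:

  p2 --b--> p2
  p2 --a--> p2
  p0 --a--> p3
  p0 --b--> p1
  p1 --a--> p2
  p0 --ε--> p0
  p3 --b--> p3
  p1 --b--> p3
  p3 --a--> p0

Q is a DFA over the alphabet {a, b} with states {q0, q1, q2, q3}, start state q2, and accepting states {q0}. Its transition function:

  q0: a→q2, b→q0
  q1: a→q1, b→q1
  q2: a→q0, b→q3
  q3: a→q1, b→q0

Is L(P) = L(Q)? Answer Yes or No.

Exploring the product automaton P × Q from the start pair (p0, q2), following both machines on each input symbol, reaches 4 state pairs: (p0, q2), (p3, q0), (p1, q3), (p2, q1).
P accepts in {p3} and Q accepts in {q0}. In every reachable pair the two components are either both accepting — (p3, q0) — or both non-accepting, so no string is accepted by exactly one of the machines: L(P) \ L(Q) and L(Q) \ L(P) are both empty.
Hence every string is accepted by P iff it is accepted by Q, and the two languages coincide.

Yes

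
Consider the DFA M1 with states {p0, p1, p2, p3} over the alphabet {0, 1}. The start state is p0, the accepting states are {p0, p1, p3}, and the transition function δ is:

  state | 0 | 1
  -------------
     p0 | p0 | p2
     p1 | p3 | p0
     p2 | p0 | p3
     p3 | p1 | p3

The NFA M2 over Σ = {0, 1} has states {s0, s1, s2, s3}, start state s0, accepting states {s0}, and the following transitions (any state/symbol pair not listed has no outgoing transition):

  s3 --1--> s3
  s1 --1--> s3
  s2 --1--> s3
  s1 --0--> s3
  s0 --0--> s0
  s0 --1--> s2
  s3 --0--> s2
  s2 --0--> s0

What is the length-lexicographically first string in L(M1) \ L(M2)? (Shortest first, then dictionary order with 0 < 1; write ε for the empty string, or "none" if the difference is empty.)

11

The string 11 is accepted by M1 but not by M2.
No shorter string lies in the difference, and 11 is the lexicographically first length-2 string in L(M1) \ L(M2).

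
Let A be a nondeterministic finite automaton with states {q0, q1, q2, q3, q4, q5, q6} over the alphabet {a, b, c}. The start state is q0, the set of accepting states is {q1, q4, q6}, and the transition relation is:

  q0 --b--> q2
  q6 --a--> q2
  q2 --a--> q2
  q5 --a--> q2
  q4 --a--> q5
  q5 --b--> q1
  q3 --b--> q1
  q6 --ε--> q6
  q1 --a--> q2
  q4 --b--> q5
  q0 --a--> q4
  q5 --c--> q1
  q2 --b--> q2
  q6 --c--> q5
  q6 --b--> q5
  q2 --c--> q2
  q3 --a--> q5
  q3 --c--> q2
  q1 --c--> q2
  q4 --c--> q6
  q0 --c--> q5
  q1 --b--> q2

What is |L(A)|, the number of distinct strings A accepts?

12

The useful subgraph on states {q0, q1, q4, q5, q6} is acyclic, so L(A) is finite; the longest accepting path visits 5 useful states, giving maximum string length 4.
Counting accepting paths from q0 by length: 1 of length 1, 3 of length 2, 4 of length 3, 4 of length 4. Total 12.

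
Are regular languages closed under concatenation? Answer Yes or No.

Yes

If R₁ and R₂ are regular expressions for the two languages then R₁R₂ denotes L₁L₂; on automata, add ε-moves from every accepting state of an NFA for L₁ to the start state of an NFA for L₂ and keep only the second machine's accepting states.
So the regular languages are closed under concatenation.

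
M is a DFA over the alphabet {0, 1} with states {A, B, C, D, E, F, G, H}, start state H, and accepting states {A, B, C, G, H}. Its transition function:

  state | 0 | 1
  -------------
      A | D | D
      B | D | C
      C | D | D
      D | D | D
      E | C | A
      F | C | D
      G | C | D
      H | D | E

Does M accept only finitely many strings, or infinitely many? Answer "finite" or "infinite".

finite

The useful states (reachable from H and able to reach an accepting state) are {A, C, E, H}.
Restricted to these states the transition graph has no cycle, so every accepting path has bounded length and L is finite.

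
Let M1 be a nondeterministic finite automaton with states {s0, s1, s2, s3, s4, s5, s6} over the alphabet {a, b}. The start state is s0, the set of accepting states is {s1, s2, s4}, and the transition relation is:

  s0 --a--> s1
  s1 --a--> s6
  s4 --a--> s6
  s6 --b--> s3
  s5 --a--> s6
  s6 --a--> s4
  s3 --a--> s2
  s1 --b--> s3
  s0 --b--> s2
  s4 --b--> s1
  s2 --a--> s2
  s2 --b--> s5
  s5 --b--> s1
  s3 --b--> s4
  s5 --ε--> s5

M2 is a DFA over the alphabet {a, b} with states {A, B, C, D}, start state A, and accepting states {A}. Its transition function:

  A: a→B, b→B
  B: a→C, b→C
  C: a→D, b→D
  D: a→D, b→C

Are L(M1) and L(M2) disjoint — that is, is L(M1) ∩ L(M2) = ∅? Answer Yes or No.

Exploring the product automaton M1 × M2 from the start pair (s0, A), following both machines on each input symbol, reaches 15 state pairs: (s0, A), (s1, B), (s2, B), (s6, C), (s3, C), (s2, C), (s5, C), (s4, D), (s3, D), (s2, D), (s5, D), (s6, D), (s1, D), (s1, C), (s4, C).
M1 accepts in {s1, s2, s4} and M2 accepts in {A}; no reachable pair has both components accepting, so no string drives both machines to acceptance simultaneously and L(M1) ∩ L(M2) = ∅.
So no string is accepted by both, and the intersection is empty.

Yes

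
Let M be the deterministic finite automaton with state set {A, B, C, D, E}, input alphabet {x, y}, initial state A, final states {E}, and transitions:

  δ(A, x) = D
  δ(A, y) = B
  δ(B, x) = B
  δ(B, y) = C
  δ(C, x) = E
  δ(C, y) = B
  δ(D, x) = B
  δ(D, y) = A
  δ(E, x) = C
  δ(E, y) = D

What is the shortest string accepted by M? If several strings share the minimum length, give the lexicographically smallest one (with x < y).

A breadth-first search from A reaches an accepting state first via the path A → B → C → E on input yyx.
No string of length < 3 is accepted (BFS exhausts all shorter strings without reaching an accepting state), and yyx is the lexicographically least accepting string of length 3.

yyx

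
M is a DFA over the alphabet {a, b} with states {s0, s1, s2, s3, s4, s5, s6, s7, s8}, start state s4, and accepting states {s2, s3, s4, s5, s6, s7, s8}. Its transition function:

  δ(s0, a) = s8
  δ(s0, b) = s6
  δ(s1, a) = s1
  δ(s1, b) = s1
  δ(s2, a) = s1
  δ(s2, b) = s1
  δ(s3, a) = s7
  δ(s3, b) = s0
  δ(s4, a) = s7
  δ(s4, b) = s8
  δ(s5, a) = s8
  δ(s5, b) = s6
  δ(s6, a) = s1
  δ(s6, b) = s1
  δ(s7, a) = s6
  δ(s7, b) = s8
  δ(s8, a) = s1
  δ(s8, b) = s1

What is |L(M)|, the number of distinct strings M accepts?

The useful subgraph on states {s4, s6, s7, s8} is acyclic, so L(M) is finite; the longest accepting path visits 3 useful states, giving maximum string length 2.
Counting accepting paths from s4 by length: 1 of length 0, 2 of length 1, 2 of length 2. Total 5.

5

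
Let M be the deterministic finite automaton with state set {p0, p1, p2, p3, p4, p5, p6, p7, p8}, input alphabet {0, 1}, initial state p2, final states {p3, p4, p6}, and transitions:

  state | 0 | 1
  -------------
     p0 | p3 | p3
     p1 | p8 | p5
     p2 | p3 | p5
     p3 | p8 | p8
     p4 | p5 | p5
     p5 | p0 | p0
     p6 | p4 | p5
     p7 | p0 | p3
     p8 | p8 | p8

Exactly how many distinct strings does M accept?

The useful subgraph on states {p0, p2, p3, p5} is acyclic, so L(M) is finite; the longest accepting path visits 4 useful states, giving maximum string length 3.
Counting accepting paths from p2 by length: 1 of length 1, 4 of length 3. Total 5.

5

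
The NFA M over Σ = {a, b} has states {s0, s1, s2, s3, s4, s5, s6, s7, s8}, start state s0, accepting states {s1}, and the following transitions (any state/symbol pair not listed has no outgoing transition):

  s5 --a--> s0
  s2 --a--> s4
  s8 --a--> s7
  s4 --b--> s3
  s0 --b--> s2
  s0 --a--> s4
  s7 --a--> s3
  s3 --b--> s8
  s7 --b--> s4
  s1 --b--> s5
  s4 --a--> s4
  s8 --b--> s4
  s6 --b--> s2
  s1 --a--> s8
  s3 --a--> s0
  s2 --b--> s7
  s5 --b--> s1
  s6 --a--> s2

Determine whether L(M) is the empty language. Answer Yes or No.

Yes

The states reachable from the start state are {s0, s2, s3, s4, s7, s8}.
None of the accepting states {s1} is reachable, so no string is accepted and L(M) = ∅.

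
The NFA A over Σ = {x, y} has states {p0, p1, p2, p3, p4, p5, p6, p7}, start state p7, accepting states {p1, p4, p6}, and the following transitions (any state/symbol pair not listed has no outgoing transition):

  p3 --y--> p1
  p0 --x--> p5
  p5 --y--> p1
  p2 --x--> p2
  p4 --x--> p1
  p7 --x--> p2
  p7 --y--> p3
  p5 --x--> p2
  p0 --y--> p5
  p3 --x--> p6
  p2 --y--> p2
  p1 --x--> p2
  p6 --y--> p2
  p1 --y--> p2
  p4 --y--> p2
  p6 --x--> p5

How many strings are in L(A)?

The useful subgraph on states {p1, p3, p5, p6, p7} is acyclic, so L(A) is finite; the longest accepting path visits 5 useful states, giving maximum string length 4.
Counting accepting paths from p7 by length: 2 of length 2, 1 of length 4. Total 3.

3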